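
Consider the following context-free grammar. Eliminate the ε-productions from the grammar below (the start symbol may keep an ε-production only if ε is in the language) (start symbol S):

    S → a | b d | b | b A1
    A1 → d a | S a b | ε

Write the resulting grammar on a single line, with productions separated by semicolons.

Nullable nonterminals: {A1}.
ε ∉ L(G), so no ε-production is kept.

S → a | b d | b | b A1; A1 → d a | S a b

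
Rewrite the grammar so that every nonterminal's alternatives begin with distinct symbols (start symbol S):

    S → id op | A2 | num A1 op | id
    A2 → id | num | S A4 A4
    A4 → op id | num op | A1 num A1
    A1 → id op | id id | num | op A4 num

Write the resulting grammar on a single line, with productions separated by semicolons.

S has alternatives sharing prefix 'id': factor to S → id S' with S' → op | ε.
A1 has alternatives sharing prefix 'id': factor to A1 → id A1' with A1' → op | id.

S → A2 | num A1 op | id S'; A2 → id | num | S A4 A4; A4 → op id | num op | A1 num A1; A1 → num | op A4 num | id A1'; S' → op | epsilon; A1' → op | id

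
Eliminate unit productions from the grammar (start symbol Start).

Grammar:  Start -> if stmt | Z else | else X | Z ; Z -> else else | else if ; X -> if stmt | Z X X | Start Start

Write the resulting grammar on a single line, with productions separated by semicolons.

Start -> else else | else if | if stmt | Z else | else X; Z -> else else | else if; X -> if stmt | Z X X | Start Start

Unit pairs: Start ⇒* {Z}.
Replace each nonterminal's rules with the union of the non-unit rules of every nonterminal it unit-derives.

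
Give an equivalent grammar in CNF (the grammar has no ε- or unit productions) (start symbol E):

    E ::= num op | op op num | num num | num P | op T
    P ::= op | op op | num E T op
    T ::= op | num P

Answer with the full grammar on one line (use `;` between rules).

Introduce a nonterminal for each terminal appearing in a rule of length ≥ 2: X1 → num, X2 → op.
Binarize each right-hand side of length ≥ 3 by chaining fresh nonterminals (Y1, Y2, …): affected rules were E → X2 X2 X1; P → X1 E T X2.

E ::= X1 X2 | X2 Y1 | X1 X1 | X1 P | X2 T; P ::= op | X2 X2 | X1 Y2; T ::= op | X1 P; X1 ::= num; X2 ::= op; Y1 ::= X2 X1; Y2 ::= E Y3; Y3 ::= T X2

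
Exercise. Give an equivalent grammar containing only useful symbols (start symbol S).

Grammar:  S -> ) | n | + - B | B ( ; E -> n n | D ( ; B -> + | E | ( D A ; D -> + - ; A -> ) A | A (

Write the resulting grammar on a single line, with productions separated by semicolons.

Generating nonterminals: {B, D, E, S}.
Reachable from S after that: {B, D, E, S}.
Removed useless symbols: {A} and every production mentioning them.

S -> ) | n | + - B | B (; E -> n n | D (; B -> + | E; D -> + -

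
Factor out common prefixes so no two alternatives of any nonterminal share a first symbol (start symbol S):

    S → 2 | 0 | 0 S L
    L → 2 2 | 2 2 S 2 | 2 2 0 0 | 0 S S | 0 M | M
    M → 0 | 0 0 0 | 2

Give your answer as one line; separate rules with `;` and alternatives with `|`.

S has alternatives sharing prefix '0': factor to S → 0 S' with S' → ε | S L.
L has alternatives sharing prefix '2 2': factor to L → 2 2 L' with L' → ε | S 2 | 0 0.
L has alternatives sharing prefix '0': factor to L → 0 L'' with L'' → S S | M.
M has alternatives sharing prefix '0': factor to M → 0 M' with M' → ε | 0 0.

S → 2 | 0 S'; L → M | 2 2 L' | 0 L''; M → 2 | 0 M'; S' → ε | S L; L' → ε | S 2 | 0 0; L'' → S S | M; M' → ε | 0 0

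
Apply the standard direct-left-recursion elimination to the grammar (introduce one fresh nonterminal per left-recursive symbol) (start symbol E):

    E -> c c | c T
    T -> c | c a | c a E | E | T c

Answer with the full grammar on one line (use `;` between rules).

E -> c c | c T; T -> c T' | c a T' | c a E T' | E T'; T' -> c T' | eps

Directly left-recursive nonterminal: T.
For T: α = {c}, β = {c, c a, c a E, E}. Rewrite as T → β T' and T' → α T' | ε.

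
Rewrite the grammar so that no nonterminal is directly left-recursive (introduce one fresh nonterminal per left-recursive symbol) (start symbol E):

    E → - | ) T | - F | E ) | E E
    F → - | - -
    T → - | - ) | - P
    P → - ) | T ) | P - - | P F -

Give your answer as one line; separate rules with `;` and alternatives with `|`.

Directly left-recursive nonterminals: E, P.
For E: α = {), E}, β = {-, ) T, - F}. Rewrite as E → β E' and E' → α E' | ε.
For P: α = {- -, F -}, β = {- ), T )}. Rewrite as P → β P' and P' → α P' | ε.

E → - E' | ) T E' | - F E'; F → - | - -; T → - | - ) | - P; P → - ) P' | T ) P'; E' → ) E' | E E' | ε; P' → - - P' | F - P' | ε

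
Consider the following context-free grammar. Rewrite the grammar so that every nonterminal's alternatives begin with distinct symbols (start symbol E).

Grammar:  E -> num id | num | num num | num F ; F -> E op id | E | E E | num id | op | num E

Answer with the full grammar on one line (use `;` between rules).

E -> num E'; F -> op | E F' | num F''; E' -> id | eps | num | F; F' -> op id | eps | E; F'' -> id | E

E has alternatives sharing prefix 'num': factor to E → num E' with E' → id | ε | num | F.
F has alternatives sharing prefix 'E': factor to F → E F' with F' → op id | ε | E.
F has alternatives sharing prefix 'num': factor to F → num F'' with F'' → id | E.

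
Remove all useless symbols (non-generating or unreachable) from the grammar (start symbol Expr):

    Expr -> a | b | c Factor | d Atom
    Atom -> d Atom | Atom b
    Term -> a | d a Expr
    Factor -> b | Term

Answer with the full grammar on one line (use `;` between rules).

Generating nonterminals: {Expr, Factor, Term}.
Reachable from Expr after that: {Expr, Factor, Term}.
Removed useless symbols: {Atom} and every production mentioning them.

Expr -> a | b | c Factor; Term -> a | d a Expr; Factor -> b | Term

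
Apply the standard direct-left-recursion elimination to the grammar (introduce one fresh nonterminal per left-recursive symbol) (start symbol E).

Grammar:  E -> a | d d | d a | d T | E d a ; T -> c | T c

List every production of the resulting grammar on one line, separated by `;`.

E -> a E' | d d E' | d a E' | d T E'; T -> c T'; E' -> d a E' | ε; T' -> c T' | ε

E, T are directly left-recursive.
For E: α = {d a}, β = {a, d d, d a, d T}. Rewrite as E → β E' and E' → α E' | ε.
For T: α = {c}, β = {c}. Rewrite as T → β T' and T' → α T' | ε.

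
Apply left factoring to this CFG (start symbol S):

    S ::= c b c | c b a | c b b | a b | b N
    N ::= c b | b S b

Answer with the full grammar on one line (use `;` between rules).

S has alternatives sharing prefix 'c b': factor to S → c b S' with S' → c | a | b.

S ::= a b | b N | c b S'; N ::= c b | b S b; S' ::= c | a | b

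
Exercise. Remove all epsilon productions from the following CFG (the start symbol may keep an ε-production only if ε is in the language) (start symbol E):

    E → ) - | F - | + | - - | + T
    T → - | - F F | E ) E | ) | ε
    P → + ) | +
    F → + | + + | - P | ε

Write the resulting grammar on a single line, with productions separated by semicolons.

Nullable set = {F, T}.
ε ∉ L(G), so no ε-production is kept.
Add the nullable-subset variants: E → F - gives F - | -. T → - F F gives - F F | - F.

E → ) - | F - | - | + | - - | + T; T → - | - F F | - F | E ) E | ); P → + ) | +; F → + | + + | - P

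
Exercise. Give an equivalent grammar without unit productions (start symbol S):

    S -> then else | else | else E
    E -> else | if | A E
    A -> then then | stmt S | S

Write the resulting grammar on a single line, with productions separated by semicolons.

Unit pairs: A ⇒* {S}.
For each unit pair (A, B), copy every non-unit production of B to A, then drop all unit productions.

S -> then else | else | else E; E -> else | if | A E; A -> then else | else | else E | then then | stmt S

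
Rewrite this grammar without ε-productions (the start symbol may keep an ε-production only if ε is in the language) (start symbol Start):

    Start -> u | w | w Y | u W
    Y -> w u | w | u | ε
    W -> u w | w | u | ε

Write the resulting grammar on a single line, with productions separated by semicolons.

Nullable set = {W, Y}.
ε ∉ L(G), so no ε-production is kept.

Start -> u | w | w Y | u W; Y -> w u | w | u; W -> u w | w | u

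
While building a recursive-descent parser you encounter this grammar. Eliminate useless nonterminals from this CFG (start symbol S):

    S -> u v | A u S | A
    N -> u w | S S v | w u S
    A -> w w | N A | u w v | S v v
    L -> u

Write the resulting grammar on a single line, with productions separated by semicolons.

S -> u v | A u S | A; N -> u w | S S v | w u S; A -> w w | N A | u w v | S v v

Generating nonterminals: {A, L, N, S}.
Reachable from S after that: {A, N, S}.
Removed useless symbols: {L} and every production mentioning them.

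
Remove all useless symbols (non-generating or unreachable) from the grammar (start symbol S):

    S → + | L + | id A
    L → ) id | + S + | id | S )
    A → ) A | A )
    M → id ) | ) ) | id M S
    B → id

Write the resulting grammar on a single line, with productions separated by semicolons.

S → + | L +; L → ) id | + S + | id | S )

Generating nonterminals: {B, L, M, S}.
Reachable from S after that: {L, S}.
Removed useless symbols: {A, B, M} and every production mentioning them.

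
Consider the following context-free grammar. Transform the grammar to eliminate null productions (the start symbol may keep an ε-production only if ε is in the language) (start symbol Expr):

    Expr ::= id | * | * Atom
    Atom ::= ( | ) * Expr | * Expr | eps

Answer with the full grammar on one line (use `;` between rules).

Nullable nonterminals: {Atom}.
ε ∉ L(G), so no ε-production is kept.

Expr ::= id | * | * Atom; Atom ::= ( | ) * Expr | * Expr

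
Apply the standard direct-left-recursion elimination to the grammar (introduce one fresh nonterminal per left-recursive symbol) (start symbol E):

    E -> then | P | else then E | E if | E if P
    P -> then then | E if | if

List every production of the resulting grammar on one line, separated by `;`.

E -> then E' | P E' | else then E E'; P -> then then | E if | if; E' -> if E' | if P E' | ε

Left recursion appears on E.
For E: α = {if, if P}, β = {then, P, else then E}. Rewrite as E → β E' and E' → α E' | ε.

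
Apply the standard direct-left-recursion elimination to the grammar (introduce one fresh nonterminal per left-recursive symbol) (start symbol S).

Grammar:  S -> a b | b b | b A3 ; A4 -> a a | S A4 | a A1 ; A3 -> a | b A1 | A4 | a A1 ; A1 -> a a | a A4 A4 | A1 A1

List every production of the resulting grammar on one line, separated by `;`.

S -> a b | b b | b A3; A4 -> a a | S A4 | a A1; A3 -> a | b A1 | A4 | a A1; A1 -> a a A1' | a A4 A4 A1'; A1' -> A1 A1' | ε

A1 is directly left-recursive.
For A1: α = {A1}, β = {a a, a A4 A4}. Rewrite as A1 → β A1' and A1' → α A1' | ε.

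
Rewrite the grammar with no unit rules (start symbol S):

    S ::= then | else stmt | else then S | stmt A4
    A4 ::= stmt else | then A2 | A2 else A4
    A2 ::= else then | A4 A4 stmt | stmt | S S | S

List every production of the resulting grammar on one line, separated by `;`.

S ::= then | else stmt | else then S | stmt A4; A4 ::= stmt else | then A2 | A2 else A4; A2 ::= else then | A4 A4 stmt | stmt | S S | then | else stmt | else then S | stmt A4

Unit pairs: A2 ⇒* {S}.
For each unit pair (A, B), copy every non-unit production of B to A, then drop all unit productions.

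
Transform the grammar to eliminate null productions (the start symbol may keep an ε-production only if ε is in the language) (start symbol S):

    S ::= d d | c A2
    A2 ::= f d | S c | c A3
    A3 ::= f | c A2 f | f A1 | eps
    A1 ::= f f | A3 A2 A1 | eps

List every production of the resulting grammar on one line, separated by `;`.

Nullable nonterminals: {A1, A3}.
ε ∉ L(G), so no ε-production is kept.
Add the nullable-subset variants: A2 → c A3 gives c A3 | c. A1 → A3 A2 A1 gives A3 A2 A1 | A3 A2 | A2 A1 | A2.

S ::= d d | c A2; A2 ::= f d | S c | c A3 | c; A3 ::= f | c A2 f | f A1; A1 ::= f f | A3 A2 A1 | A3 A2 | A2 A1 | A2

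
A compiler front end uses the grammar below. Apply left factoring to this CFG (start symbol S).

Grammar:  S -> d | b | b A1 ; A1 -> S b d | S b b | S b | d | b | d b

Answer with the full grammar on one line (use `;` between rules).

S -> d | b S'; A1 -> b | S b A1' | d A1''; S' -> ε | A1; A1' -> d | b | ε; A1'' -> ε | b

S has alternatives sharing prefix 'b': factor to S → b S' with S' → ε | A1.
A1 has alternatives sharing prefix 'S b': factor to A1 → S b A1' with A1' → d | b | ε.
A1 has alternatives sharing prefix 'd': factor to A1 → d A1'' with A1'' → ε | b.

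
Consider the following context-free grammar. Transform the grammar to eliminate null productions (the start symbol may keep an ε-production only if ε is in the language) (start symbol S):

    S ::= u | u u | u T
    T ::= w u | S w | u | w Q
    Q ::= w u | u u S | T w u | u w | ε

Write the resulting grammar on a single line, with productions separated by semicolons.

S ::= u | u u | u T; T ::= w u | S w | u | w Q | w; Q ::= w u | u u S | T w u | u w

Nullable set = {Q}.
ε ∉ L(G), so no ε-production is kept.
Expand every rule over subsets of its nullable positions: T → w Q gives w Q | w.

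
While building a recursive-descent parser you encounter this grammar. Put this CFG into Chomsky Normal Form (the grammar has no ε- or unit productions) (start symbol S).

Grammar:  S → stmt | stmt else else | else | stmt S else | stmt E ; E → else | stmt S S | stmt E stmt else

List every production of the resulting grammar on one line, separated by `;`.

Introduce a nonterminal for each terminal appearing in a rule of length ≥ 2: X1 → stmt, X2 → else.
Binarize each right-hand side of length ≥ 3 by chaining fresh nonterminals (Y1, Y2, …): affected rules were S → X1 X2 X2; S → X1 S X2; E → X1 S S; E → X1 E X1 X2.

S → stmt | X1 Y1 | else | X1 Y2 | X1 E; E → else | X1 Y3 | X1 Y4; X1 → stmt; X2 → else; Y1 → X2 X2; Y2 → S X2; Y3 → S S; Y4 → E Y5; Y5 → X1 X2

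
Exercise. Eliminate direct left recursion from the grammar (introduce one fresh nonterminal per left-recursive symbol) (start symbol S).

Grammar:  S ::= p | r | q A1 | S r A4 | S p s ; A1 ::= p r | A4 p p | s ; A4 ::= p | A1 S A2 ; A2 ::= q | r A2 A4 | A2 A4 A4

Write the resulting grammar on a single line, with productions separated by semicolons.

Left recursion appears on S, A2.
For S: α = {r A4, p s}, β = {p, r, q A1}. Rewrite as S → β S' and S' → α S' | ε.
For A2: α = {A4 A4}, β = {q, r A2 A4}. Rewrite as A2 → β A2' and A2' → α A2' | ε.

S ::= p S' | r S' | q A1 S'; A1 ::= p r | A4 p p | s; A4 ::= p | A1 S A2; A2 ::= q A2' | r A2 A4 A2'; S' ::= r A4 S' | p s S' | ε; A2' ::= A4 A4 A2' | ε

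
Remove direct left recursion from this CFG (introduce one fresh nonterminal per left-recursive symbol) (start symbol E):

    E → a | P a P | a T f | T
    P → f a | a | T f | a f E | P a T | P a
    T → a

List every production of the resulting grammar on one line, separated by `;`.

P is directly left-recursive.
For P: α = {a T, a}, β = {f a, a, T f, a f E}. Rewrite as P → β P' and P' → α P' | ε.

E → a | P a P | a T f | T; P → f a P' | a P' | T f P' | a f E P'; T → a; P' → a T P' | a P' | ε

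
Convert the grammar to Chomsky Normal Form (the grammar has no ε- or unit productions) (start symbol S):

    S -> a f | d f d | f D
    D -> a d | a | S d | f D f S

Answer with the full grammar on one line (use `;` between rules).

Introduce a nonterminal for each terminal appearing in a rule of length ≥ 2: X1 → a, X2 → f, X3 → d.
Binarize each right-hand side of length ≥ 3 by chaining fresh nonterminals (Y1, Y2, …): affected rules were S → X3 X2 X3; D → X2 D X2 S.

S -> X1 X2 | X3 Y1 | X2 D; D -> X1 X3 | a | S X3 | X2 Y2; X1 -> a; X2 -> f; X3 -> d; Y1 -> X2 X3; Y2 -> D Y3; Y3 -> X2 S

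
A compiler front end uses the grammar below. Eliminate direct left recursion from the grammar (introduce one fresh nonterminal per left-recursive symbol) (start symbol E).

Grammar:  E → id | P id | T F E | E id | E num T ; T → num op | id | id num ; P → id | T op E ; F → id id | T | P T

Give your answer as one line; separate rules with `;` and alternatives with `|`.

E is directly left-recursive.
For E: α = {id, num T}, β = {id, P id, T F E}. Rewrite as E → β E' and E' → α E' | ε.

E → id E' | P id E' | T F E E'; T → num op | id | id num; P → id | T op E; F → id id | T | P T; E' → id E' | num T E' | ε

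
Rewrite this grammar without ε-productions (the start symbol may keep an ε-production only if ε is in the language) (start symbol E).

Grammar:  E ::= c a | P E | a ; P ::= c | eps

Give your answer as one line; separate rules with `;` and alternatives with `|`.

The nullable symbols are {P}.
ε ∉ L(G), so no ε-production is kept.

E ::= c a | P E | a; P ::= c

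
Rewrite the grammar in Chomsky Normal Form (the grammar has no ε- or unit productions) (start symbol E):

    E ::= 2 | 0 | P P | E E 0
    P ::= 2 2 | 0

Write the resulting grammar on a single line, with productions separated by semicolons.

Introduce a nonterminal for each terminal appearing in a rule of length ≥ 2: X1 → 0, X2 → 2.
Binarize each right-hand side of length ≥ 3 by chaining fresh nonterminals (Y1, Y2, …): affected rules were E → E E X1.

E ::= 2 | 0 | P P | E Y1; P ::= X2 X2 | 0; X1 ::= 0; X2 ::= 2; Y1 ::= E X1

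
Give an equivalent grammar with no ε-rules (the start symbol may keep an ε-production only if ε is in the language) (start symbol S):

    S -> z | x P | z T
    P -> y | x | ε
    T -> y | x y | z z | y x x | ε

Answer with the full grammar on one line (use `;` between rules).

S -> z | x P | x | z T; P -> y | x; T -> y | x y | z z | y x x

Nullable set = {P, T}.
ε ∉ L(G), so no ε-production is kept.
For each production, add variants omitting each subset of nullable occurrences: S → x P gives x P | x.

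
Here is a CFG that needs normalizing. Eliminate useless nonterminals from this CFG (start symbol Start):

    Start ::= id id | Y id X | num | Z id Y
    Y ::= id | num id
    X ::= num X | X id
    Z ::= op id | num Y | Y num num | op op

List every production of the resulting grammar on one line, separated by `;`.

Start ::= id id | num | Z id Y; Y ::= id | num id; Z ::= op id | num Y | Y num num | op op

Generating nonterminals: {Start, Y, Z}.
Reachable from Start after that: {Start, Y, Z}.
Removed useless symbols: {X} and every production mentioning them.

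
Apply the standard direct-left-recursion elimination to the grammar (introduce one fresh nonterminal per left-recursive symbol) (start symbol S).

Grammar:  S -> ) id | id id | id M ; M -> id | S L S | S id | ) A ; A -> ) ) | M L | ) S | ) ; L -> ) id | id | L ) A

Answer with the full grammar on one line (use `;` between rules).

Directly left-recursive nonterminal: L.
For L: α = {) A}, β = {) id, id}. Rewrite as L → β L' and L' → α L' | ε.

S -> ) id | id id | id M; M -> id | S L S | S id | ) A; A -> ) ) | M L | ) S | ); L -> ) id L' | id L'; L' -> ) A L' | ε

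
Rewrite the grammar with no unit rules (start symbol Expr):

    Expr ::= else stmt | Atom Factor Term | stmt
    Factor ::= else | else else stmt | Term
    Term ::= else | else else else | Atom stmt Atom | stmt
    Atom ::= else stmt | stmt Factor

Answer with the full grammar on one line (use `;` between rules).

Unit pairs: Factor ⇒* {Term}.
For each unit pair (A, B), copy every non-unit production of B to A, then drop all unit productions.

Expr ::= else stmt | Atom Factor Term | stmt; Factor ::= else | else else else | Atom stmt Atom | stmt | else else stmt; Term ::= else | else else else | Atom stmt Atom | stmt; Atom ::= else stmt | stmt Factor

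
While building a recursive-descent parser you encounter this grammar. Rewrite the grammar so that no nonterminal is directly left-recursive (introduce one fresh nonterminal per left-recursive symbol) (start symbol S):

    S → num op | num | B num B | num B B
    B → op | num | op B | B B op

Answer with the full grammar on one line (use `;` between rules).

S → num op | num | B num B | num B B; B → op B' | num B' | op B B'; B' → B op B' | ε

Left recursion appears on B.
For B: α = {B op}, β = {op, num, op B}. Rewrite as B → β B' and B' → α B' | ε.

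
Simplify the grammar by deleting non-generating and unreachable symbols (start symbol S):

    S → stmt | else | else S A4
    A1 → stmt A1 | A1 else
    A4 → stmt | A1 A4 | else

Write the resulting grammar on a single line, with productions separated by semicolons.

S → stmt | else | else S A4; A4 → stmt | else

Generating nonterminals: {A4, S}.
Reachable from S after that: {A4, S}.
Removed useless symbols: {A1} and every production mentioning them.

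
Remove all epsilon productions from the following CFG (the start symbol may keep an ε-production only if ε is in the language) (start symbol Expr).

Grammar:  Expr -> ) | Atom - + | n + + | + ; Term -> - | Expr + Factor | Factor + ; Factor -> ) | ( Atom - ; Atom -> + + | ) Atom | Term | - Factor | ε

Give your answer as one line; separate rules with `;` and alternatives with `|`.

Expr -> ) | Atom - + | - + | n + + | +; Term -> - | Expr + Factor | Factor +; Factor -> ) | ( Atom - | ( -; Atom -> + + | ) Atom | ) | Term | - Factor

Nullable set = {Atom}.
ε ∉ L(G), so no ε-production is kept.
For each production, add variants omitting each subset of nullable occurrences: Expr → Atom - + gives Atom - + | - +. Factor → ( Atom - gives ( Atom - | ( -. Atom → ) Atom gives ) Atom | ).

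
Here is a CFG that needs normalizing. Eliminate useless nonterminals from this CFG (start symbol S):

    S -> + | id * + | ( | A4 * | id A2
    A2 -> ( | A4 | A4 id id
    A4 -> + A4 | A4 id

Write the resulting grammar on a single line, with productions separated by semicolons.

Generating nonterminals: {A2, S}.
Reachable from S after that: {A2, S}.
Removed useless symbols: {A4} and every production mentioning them.

S -> + | id * + | ( | id A2; A2 -> (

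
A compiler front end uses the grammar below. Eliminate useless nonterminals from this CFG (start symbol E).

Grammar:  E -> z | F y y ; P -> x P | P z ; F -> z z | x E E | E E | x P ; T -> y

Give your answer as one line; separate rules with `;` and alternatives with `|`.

E -> z | F y y; F -> z z | x E E | E E

Generating nonterminals: {E, F, T}.
Reachable from E after that: {E, F}.
Removed useless symbols: {P, T} and every production mentioning them.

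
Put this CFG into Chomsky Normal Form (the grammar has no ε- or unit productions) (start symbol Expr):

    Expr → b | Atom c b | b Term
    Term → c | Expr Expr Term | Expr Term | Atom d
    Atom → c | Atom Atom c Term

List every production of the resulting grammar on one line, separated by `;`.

Expr → b | Atom Y1 | X2 Term; Term → c | Expr Y2 | Expr Term | Atom X3; Atom → c | Atom Y3; X1 → c; X2 → b; X3 → d; Y1 → X1 X2; Y2 → Expr Term; Y3 → Atom Y4; Y4 → X1 Term

Introduce a nonterminal for each terminal appearing in a rule of length ≥ 2: X1 → c, X2 → b, X3 → d.
Binarize each right-hand side of length ≥ 3 by chaining fresh nonterminals (Y1, Y2, …): affected rules were Expr → Atom X1 X2; Term → Expr Expr Term; Atom → Atom Atom X1 Term.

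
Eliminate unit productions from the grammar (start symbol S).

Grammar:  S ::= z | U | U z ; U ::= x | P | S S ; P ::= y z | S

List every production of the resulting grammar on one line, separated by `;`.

Unit pairs: P ⇒* {S, U}; S ⇒* {P, U}; U ⇒* {P, S}.
For every A with A ⇒* B via unit rules, add B's non-unit alternatives to A; then delete every rule of the form X → Y.

S ::= x | S S | z | U z | y z; U ::= x | S S | z | U z | y z; P ::= x | S S | z | U z | y z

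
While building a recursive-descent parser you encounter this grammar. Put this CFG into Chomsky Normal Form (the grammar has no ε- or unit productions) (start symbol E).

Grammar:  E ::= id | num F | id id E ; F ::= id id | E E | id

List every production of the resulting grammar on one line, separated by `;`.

E ::= id | X1 F | X2 Y1; F ::= X2 X2 | E E | id; X1 ::= num; X2 ::= id; Y1 ::= X2 E

Introduce a nonterminal for each terminal appearing in a rule of length ≥ 2: X1 → num, X2 → id.
Binarize each right-hand side of length ≥ 3 by chaining fresh nonterminals (Y1, Y2, …): affected rules were E → X2 X2 E.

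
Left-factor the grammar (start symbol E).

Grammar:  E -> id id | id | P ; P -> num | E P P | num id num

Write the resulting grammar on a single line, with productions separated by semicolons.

E -> P | id E'; P -> E P P | num P'; E' -> id | ε; P' -> ε | id num

E has alternatives sharing prefix 'id': factor to E → id E' with E' → id | ε.
P has alternatives sharing prefix 'num': factor to P → num P' with P' → ε | id num.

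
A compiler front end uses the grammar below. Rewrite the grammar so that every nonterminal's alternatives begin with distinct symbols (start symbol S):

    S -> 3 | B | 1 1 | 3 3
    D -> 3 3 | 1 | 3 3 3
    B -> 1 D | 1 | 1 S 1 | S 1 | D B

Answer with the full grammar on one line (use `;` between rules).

S -> B | 1 1 | 3 S'; D -> 1 | 3 3 D'; B -> S 1 | D B | 1 B'; S' -> eps | 3; D' -> eps | 3; B' -> D | eps | S 1

S has alternatives sharing prefix '3': factor to S → 3 S' with S' → ε | 3.
D has alternatives sharing prefix '3 3': factor to D → 3 3 D' with D' → ε | 3.
B has alternatives sharing prefix '1': factor to B → 1 B' with B' → D | ε | S 1.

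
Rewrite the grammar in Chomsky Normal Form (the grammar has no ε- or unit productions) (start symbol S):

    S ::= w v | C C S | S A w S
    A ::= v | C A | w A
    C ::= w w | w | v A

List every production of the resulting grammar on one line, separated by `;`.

Introduce a nonterminal for each terminal appearing in a rule of length ≥ 2: X1 → w, X2 → v.
Binarize each right-hand side of length ≥ 3 by chaining fresh nonterminals (Y1, Y2, …): affected rules were S → C C S; S → S A X1 S.

S ::= X1 X2 | C Y1 | S Y2; A ::= v | C A | X1 A; C ::= X1 X1 | w | X2 A; X1 ::= w; X2 ::= v; Y1 ::= C S; Y2 ::= A Y3; Y3 ::= X1 S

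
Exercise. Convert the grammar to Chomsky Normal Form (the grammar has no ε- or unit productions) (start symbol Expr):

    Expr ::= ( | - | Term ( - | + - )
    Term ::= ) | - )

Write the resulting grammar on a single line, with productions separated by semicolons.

Expr ::= ( | - | Term Y1 | X3 Y2; Term ::= ) | X2 X4; X1 ::= (; X2 ::= -; X3 ::= +; X4 ::= ); Y1 ::= X1 X2; Y2 ::= X2 X4

Introduce a nonterminal for each terminal appearing in a rule of length ≥ 2: X1 → (, X2 → -, X3 → +, X4 → ).
Binarize each right-hand side of length ≥ 3 by chaining fresh nonterminals (Y1, Y2, …): affected rules were Expr → Term X1 X2; Expr → X3 X2 X4.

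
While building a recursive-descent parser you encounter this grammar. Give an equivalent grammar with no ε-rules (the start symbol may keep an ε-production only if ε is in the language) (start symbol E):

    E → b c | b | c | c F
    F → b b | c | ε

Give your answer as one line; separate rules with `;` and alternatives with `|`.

E → b c | b | c | c F; F → b b | c

The nullable symbols are {F}.
ε ∉ L(G), so no ε-production is kept.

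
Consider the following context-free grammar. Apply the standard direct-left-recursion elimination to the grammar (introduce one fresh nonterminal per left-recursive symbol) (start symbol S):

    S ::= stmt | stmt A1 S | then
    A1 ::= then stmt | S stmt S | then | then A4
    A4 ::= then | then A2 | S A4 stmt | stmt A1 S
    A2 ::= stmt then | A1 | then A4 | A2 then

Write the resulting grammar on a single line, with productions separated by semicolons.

Left recursion appears on A2.
For A2: α = {then}, β = {stmt then, A1, then A4}. Rewrite as A2 → β A2' and A2' → α A2' | ε.

S ::= stmt | stmt A1 S | then; A1 ::= then stmt | S stmt S | then | then A4; A4 ::= then | then A2 | S A4 stmt | stmt A1 S; A2 ::= stmt then A2' | A1 A2' | then A4 A2'; A2' ::= then A2' | ε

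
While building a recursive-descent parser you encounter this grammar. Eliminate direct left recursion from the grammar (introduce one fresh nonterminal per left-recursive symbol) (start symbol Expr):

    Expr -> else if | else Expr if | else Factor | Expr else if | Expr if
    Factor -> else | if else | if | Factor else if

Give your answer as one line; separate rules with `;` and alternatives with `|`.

Expr -> else if Expr1 | else Expr if Expr1 | else Factor Expr1; Factor -> else Factor1 | if else Factor1 | if Factor1; Expr1 -> else if Expr1 | if Expr1 | ε; Factor1 -> else if Factor1 | ε

Directly left-recursive nonterminals: Expr, Factor.
For Expr: α = {else if, if}, β = {else if, else Expr if, else Factor}. Rewrite as Expr → β Expr1 and Expr1 → α Expr1 | ε.
For Factor: α = {else if}, β = {else, if else, if}. Rewrite as Factor → β Factor1 and Factor1 → α Factor1 | ε.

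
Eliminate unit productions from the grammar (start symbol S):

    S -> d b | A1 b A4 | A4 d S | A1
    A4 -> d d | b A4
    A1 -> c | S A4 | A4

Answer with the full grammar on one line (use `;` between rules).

Unit pairs: A1 ⇒* {A4}; S ⇒* {A1, A4}.
For each unit pair (A, B), copy every non-unit production of B to A, then drop all unit productions.

S -> d d | b A4 | c | S A4 | d b | A1 b A4 | A4 d S; A4 -> d d | b A4; A1 -> d d | b A4 | c | S A4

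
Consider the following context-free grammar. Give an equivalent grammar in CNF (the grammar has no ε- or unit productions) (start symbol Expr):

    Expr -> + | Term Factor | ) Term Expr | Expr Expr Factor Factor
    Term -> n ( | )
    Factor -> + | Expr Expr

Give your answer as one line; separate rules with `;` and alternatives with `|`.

Expr -> + | Term Factor | X1 Y1 | Expr Y2; Term -> X2 X3 | ); Factor -> + | Expr Expr; X1 -> ); X2 -> n; X3 -> (; Y1 -> Term Expr; Y2 -> Expr Y3; Y3 -> Factor Factor

Introduce a nonterminal for each terminal appearing in a rule of length ≥ 2: X1 → ), X2 → n, X3 → (.
Binarize each right-hand side of length ≥ 3 by chaining fresh nonterminals (Y1, Y2, …): affected rules were Expr → X1 Term Expr; Expr → Expr Expr Factor Factor.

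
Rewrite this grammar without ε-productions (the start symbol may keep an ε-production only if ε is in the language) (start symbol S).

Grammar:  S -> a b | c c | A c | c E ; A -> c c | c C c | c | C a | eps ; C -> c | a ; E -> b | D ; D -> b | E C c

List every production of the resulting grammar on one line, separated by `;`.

Nullable nonterminals: {A}.
ε ∉ L(G), so no ε-production is kept.
For each production, add variants omitting each subset of nullable occurrences: S → A c gives A c | c.

S -> a b | c c | A c | c | c E; A -> c c | c C c | c | C a; C -> c | a; E -> b | D; D -> b | E C c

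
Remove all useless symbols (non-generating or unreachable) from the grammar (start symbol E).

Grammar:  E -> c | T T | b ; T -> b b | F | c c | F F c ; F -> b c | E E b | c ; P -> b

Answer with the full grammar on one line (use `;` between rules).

Generating nonterminals: {E, F, P, T}.
Reachable from E after that: {E, F, T}.
Removed useless symbols: {P} and every production mentioning them.

E -> c | T T | b; T -> b b | F | c c | F F c; F -> b c | E E b | c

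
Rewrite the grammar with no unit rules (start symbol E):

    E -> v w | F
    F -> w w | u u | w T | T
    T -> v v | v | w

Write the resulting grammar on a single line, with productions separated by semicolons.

Unit pairs: E ⇒* {F, T}; F ⇒* {T}.
Replace each nonterminal's rules with the union of the non-unit rules of every nonterminal it unit-derives.

E -> v w | w w | u u | w T | v v | v | w; F -> w w | u u | w T | v v | v | w; T -> v v | v | w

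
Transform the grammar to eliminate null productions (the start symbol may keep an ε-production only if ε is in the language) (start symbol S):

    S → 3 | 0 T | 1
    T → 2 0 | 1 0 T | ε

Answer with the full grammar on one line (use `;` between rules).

S → 3 | 0 T | 0 | 1; T → 2 0 | 1 0 T | 1 0

Nullable set = {T}.
ε ∉ L(G), so no ε-production is kept.
Expand every rule over subsets of its nullable positions: S → 0 T gives 0 T | 0. T → 1 0 T gives 1 0 T | 1 0.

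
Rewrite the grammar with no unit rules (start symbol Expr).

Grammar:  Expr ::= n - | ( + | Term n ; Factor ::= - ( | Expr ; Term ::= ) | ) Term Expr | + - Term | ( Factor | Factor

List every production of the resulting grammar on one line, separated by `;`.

Expr ::= n - | ( + | Term n; Factor ::= - ( | n - | ( + | Term n; Term ::= ) | ) Term Expr | + - Term | ( Factor | - ( | n - | ( + | Term n

Unit pairs: Factor ⇒* {Expr}; Term ⇒* {Expr, Factor}.
Replace each nonterminal's rules with the union of the non-unit rules of every nonterminal it unit-derives.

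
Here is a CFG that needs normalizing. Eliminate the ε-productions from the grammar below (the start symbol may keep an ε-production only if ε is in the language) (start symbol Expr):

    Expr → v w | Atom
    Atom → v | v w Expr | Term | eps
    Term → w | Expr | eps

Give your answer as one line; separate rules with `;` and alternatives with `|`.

Expr → v w | Atom | eps; Atom → v | v w Expr | v w | Term; Term → w | Expr

Nullable set = {Atom, Expr, Term}.
ε ∈ L(G) since Expr is nullable, so keep Expr → ε.
Add the nullable-subset variants: Atom → v w Expr gives v w Expr | v w.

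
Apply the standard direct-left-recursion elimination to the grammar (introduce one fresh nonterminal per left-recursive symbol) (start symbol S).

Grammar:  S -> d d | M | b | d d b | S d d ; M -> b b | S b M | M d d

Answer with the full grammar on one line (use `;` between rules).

S, M are directly left-recursive.
For S: α = {d d}, β = {d d, M, b, d d b}. Rewrite as S → β S' and S' → α S' | ε.
For M: α = {d d}, β = {b b, S b M}. Rewrite as M → β M' and M' → α M' | ε.

S -> d d S' | M S' | b S' | d d b S'; M -> b b M' | S b M M'; S' -> d d S' | ε; M' -> d d M' | ε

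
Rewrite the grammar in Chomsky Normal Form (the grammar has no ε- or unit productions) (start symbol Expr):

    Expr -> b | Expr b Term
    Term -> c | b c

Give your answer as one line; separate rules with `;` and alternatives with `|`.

Expr -> b | Expr Y1; Term -> c | X1 X2; X1 -> b; X2 -> c; Y1 -> X1 Term

Introduce a nonterminal for each terminal appearing in a rule of length ≥ 2: X1 → b, X2 → c.
Binarize each right-hand side of length ≥ 3 by chaining fresh nonterminals (Y1, Y2, …): affected rules were Expr → Expr X1 Term.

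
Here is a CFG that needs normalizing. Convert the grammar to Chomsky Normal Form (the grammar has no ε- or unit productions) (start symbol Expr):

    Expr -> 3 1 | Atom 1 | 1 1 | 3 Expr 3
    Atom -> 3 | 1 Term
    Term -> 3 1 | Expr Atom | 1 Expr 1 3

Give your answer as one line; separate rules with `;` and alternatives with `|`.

Expr -> X1 X2 | Atom X2 | X2 X2 | X1 Y1; Atom -> 3 | X2 Term; Term -> X1 X2 | Expr Atom | X2 Y2; X1 -> 3; X2 -> 1; Y1 -> Expr X1; Y2 -> Expr Y3; Y3 -> X2 X1

Introduce a nonterminal for each terminal appearing in a rule of length ≥ 2: X1 → 3, X2 → 1.
Binarize each right-hand side of length ≥ 3 by chaining fresh nonterminals (Y1, Y2, …): affected rules were Expr → X1 Expr X1; Term → X2 Expr X2 X1.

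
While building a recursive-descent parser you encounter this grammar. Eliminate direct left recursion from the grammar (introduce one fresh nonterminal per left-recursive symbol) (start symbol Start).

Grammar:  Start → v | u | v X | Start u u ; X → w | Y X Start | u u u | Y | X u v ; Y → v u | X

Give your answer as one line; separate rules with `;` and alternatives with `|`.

Start → v Start1 | u Start1 | v X Start1; X → w X1 | Y X Start X1 | u u u X1 | Y X1; Y → v u | X; Start1 → u u Start1 | eps; X1 → u v X1 | eps

Start, X are directly left-recursive.
For Start: α = {u u}, β = {v, u, v X}. Rewrite as Start → β Start1 and Start1 → α Start1 | ε.
For X: α = {u v}, β = {w, Y X Start, u u u, Y}. Rewrite as X → β X1 and X1 → α X1 | ε.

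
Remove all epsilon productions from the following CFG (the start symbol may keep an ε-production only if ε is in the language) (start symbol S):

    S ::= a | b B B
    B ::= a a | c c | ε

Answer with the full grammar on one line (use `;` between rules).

S ::= a | b B B | b B | b; B ::= a a | c c

The nullable symbols are {B}.
ε ∉ L(G), so no ε-production is kept.
Expand every rule over subsets of its nullable positions: S → b B B gives b B B | b B | b.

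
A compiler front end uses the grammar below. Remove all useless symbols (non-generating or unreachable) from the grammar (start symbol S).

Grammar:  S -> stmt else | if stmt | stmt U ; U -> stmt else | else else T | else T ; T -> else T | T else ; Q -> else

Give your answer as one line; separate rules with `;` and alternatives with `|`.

Generating nonterminals: {Q, S, U}.
Reachable from S after that: {S, U}.
Removed useless symbols: {Q, T} and every production mentioning them.

S -> stmt else | if stmt | stmt U; U -> stmt else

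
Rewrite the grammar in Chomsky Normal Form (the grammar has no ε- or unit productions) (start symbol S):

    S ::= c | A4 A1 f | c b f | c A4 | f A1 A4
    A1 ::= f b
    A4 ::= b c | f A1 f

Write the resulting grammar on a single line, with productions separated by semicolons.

S ::= c | A4 Y1 | X2 Y2 | X2 A4 | X1 Y3; A1 ::= X1 X3; A4 ::= X3 X2 | X1 Y4; X1 ::= f; X2 ::= c; X3 ::= b; Y1 ::= A1 X1; Y2 ::= X3 X1; Y3 ::= A1 A4; Y4 ::= A1 X1

Introduce a nonterminal for each terminal appearing in a rule of length ≥ 2: X1 → f, X2 → c, X3 → b.
Binarize each right-hand side of length ≥ 3 by chaining fresh nonterminals (Y1, Y2, …): affected rules were S → A4 A1 X1; S → X2 X3 X1; S → X1 A1 A4; A4 → X1 A1 X1.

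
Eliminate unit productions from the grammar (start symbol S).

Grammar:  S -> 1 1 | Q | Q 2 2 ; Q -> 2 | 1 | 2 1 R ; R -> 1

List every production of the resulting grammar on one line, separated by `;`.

Unit pairs: S ⇒* {Q}.
For every A with A ⇒* B via unit rules, add B's non-unit alternatives to A; then delete every rule of the form X → Y.

S -> 1 1 | Q 2 2 | 2 | 1 | 2 1 R; Q -> 2 | 1 | 2 1 R; R -> 1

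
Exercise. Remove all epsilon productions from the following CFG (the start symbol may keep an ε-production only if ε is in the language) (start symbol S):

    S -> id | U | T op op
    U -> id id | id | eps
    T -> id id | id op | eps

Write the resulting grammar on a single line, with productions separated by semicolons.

Nullable nonterminals: {S, T, U}.
ε ∈ L(G) since S is nullable, so keep S → ε.
Expand every rule over subsets of its nullable positions: S → T op op gives T op op | op op.

S -> id | U | T op op | op op | eps; U -> id id | id; T -> id id | id op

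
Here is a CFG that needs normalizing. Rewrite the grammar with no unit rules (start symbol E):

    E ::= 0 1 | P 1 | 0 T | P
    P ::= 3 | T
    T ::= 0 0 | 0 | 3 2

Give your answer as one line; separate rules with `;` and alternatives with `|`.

Unit pairs: E ⇒* {P, T}; P ⇒* {T}.
For each unit pair (A, B), copy every non-unit production of B to A, then drop all unit productions.

E ::= 0 1 | P 1 | 0 T | 3 | 0 0 | 0 | 3 2; P ::= 3 | 0 0 | 0 | 3 2; T ::= 0 0 | 0 | 3 2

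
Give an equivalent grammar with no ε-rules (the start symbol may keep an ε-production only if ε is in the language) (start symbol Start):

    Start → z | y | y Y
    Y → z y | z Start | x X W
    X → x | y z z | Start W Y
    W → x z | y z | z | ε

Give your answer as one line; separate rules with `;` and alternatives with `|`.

The nullable symbols are {W}.
ε ∉ L(G), so no ε-production is kept.
Add the nullable-subset variants: Y → x X W gives x X W | x X. X → Start W Y gives Start W Y | Start Y.

Start → z | y | y Y; Y → z y | z Start | x X W | x X; X → x | y z z | Start W Y | Start Y; W → x z | y z | z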